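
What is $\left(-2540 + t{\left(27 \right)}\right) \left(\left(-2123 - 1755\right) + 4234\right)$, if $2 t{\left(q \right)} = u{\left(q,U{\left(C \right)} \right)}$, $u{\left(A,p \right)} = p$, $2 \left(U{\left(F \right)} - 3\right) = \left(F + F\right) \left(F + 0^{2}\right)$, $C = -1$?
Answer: $-903528$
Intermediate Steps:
$U{\left(F \right)} = 3 + F^{2}$ ($U{\left(F \right)} = 3 + \frac{\left(F + F\right) \left(F + 0^{2}\right)}{2} = 3 + \frac{2 F \left(F + 0\right)}{2} = 3 + \frac{2 F F}{2} = 3 + \frac{2 F^{2}}{2} = 3 + F^{2}$)
$t{\left(q \right)} = 2$ ($t{\left(q \right)} = \frac{3 + \left(-1\right)^{2}}{2} = \frac{3 + 1}{2} = \frac{1}{2} \cdot 4 = 2$)
$\left(-2540 + t{\left(27 \right)}\right) \left(\left(-2123 - 1755\right) + 4234\right) = \left(-2540 + 2\right) \left(\left(-2123 - 1755\right) + 4234\right) = - 2538 \left(-3878 + 4234\right) = \left(-2538\right) 356 = -903528$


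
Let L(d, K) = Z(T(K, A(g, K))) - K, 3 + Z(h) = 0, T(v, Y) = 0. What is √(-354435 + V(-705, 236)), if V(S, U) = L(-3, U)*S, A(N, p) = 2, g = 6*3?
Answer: 6*I*√5165 ≈ 431.21*I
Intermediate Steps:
g = 18
Z(h) = -3 (Z(h) = -3 + 0 = -3)
L(d, K) = -3 - K
V(S, U) = S*(-3 - U) (V(S, U) = (-3 - U)*S = S*(-3 - U))
√(-354435 + V(-705, 236)) = √(-354435 - 1*(-705)*(3 + 236)) = √(-354435 - 1*(-705)*239) = √(-354435 + 168495) = √(-185940) = 6*I*√5165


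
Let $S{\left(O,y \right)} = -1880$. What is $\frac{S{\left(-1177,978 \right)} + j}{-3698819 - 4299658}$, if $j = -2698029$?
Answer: $\frac{2699909}{7998477} \approx 0.33755$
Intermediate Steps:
$\frac{S{\left(-1177,978 \right)} + j}{-3698819 - 4299658} = \frac{-1880 - 2698029}{-3698819 - 4299658} = - \frac{2699909}{-7998477} = \left(-2699909\right) \left(- \frac{1}{7998477}\right) = \frac{2699909}{7998477}$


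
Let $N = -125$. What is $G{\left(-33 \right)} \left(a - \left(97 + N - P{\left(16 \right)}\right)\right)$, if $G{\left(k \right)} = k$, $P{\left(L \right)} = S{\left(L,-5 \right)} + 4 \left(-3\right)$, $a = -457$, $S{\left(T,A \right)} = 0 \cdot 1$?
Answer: $14553$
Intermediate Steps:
$S{\left(T,A \right)} = 0$
$P{\left(L \right)} = -12$ ($P{\left(L \right)} = 0 + 4 \left(-3\right) = 0 - 12 = -12$)
$G{\left(-33 \right)} \left(a - \left(97 + N - P{\left(16 \right)}\right)\right) = - 33 \left(-457 - -16\right) = - 33 \left(-457 + \left(-109 + 125\right)\right) = - 33 \left(-457 + 16\right) = \left(-33\right) \left(-441\right) = 14553$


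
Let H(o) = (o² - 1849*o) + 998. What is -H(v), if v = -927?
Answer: -2574350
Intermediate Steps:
H(o) = 998 + o² - 1849*o
-H(v) = -(998 + (-927)² - 1849*(-927)) = -(998 + 859329 + 1714023) = -1*2574350 = -2574350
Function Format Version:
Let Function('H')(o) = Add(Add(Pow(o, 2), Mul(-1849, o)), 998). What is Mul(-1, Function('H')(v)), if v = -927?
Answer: -2574350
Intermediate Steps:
Function('H')(o) = Add(998, Pow(o, 2), Mul(-1849, o))
Mul(-1, Function('H')(v)) = Mul(-1, Add(998, Pow(-927, 2), Mul(-1849, -927))) = Mul(-1, Add(998, 859329, 1714023)) = Mul(-1, 2574350) = -2574350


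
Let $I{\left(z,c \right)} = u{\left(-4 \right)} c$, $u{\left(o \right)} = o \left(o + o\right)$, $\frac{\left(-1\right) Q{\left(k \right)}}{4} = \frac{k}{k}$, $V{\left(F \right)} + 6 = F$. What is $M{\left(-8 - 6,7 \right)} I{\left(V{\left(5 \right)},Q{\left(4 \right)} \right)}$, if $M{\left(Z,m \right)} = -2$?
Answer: $256$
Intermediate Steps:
$V{\left(F \right)} = -6 + F$
$Q{\left(k \right)} = -4$ ($Q{\left(k \right)} = - 4 \frac{k}{k} = \left(-4\right) 1 = -4$)
$u{\left(o \right)} = 2 o^{2}$ ($u{\left(o \right)} = o 2 o = 2 o^{2}$)
$I{\left(z,c \right)} = 32 c$ ($I{\left(z,c \right)} = 2 \left(-4\right)^{2} c = 2 \cdot 16 c = 32 c$)
$M{\left(-8 - 6,7 \right)} I{\left(V{\left(5 \right)},Q{\left(4 \right)} \right)} = - 2 \cdot 32 \left(-4\right) = \left(-2\right) \left(-128\right) = 256$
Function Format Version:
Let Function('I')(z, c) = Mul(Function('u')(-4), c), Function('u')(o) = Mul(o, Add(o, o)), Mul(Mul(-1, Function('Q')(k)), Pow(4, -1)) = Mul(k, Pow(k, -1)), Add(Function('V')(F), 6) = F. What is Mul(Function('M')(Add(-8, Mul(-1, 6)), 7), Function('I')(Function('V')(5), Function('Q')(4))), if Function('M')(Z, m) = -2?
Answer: 256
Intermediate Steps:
Function('V')(F) = Add(-6, F)
Function('Q')(k) = -4 (Function('Q')(k) = Mul(-4, Mul(k, Pow(k, -1))) = Mul(-4, 1) = -4)
Function('u')(o) = Mul(2, Pow(o, 2)) (Function('u')(o) = Mul(o, Mul(2, o)) = Mul(2, Pow(o, 2)))
Function('I')(z, c) = Mul(32, c) (Function('I')(z, c) = Mul(Mul(2, Pow(-4, 2)), c) = Mul(Mul(2, 16), c) = Mul(32, c))
Mul(Function('M')(Add(-8, Mul(-1, 6)), 7), Function('I')(Function('V')(5), Function('Q')(4))) = Mul(-2, Mul(32, -4)) = Mul(-2, -128) = 256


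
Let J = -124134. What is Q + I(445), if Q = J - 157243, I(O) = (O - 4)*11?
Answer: -276526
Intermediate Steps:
I(O) = -44 + 11*O (I(O) = (-4 + O)*11 = -44 + 11*O)
Q = -281377 (Q = -124134 - 157243 = -281377)
Q + I(445) = -281377 + (-44 + 11*445) = -281377 + (-44 + 4895) = -281377 + 4851 = -276526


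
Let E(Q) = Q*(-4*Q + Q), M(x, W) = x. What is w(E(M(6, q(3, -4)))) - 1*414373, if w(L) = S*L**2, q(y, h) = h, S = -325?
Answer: -4205173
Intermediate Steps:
E(Q) = -3*Q**2 (E(Q) = Q*(-3*Q) = -3*Q**2)
w(L) = -325*L**2
w(E(M(6, q(3, -4)))) - 1*414373 = -325*(-3*6**2)**2 - 1*414373 = -325*(-3*36)**2 - 414373 = -325*(-108)**2 - 414373 = -325*11664 - 414373 = -3790800 - 414373 = -4205173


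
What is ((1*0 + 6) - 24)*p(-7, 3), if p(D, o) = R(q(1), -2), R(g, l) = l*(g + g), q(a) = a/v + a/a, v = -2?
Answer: 36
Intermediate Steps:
q(a) = 1 - a/2 (q(a) = a/(-2) + a/a = a*(-1/2) + 1 = -a/2 + 1 = 1 - a/2)
R(g, l) = 2*g*l (R(g, l) = l*(2*g) = 2*g*l)
p(D, o) = -2 (p(D, o) = 2*(1 - 1/2*1)*(-2) = 2*(1 - 1/2)*(-2) = 2*(1/2)*(-2) = -2)
((1*0 + 6) - 24)*p(-7, 3) = ((1*0 + 6) - 24)*(-2) = ((0 + 6) - 24)*(-2) = (6 - 24)*(-2) = -18*(-2) = 36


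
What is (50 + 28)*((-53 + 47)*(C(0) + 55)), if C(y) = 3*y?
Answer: -25740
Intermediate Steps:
(50 + 28)*((-53 + 47)*(C(0) + 55)) = (50 + 28)*((-53 + 47)*(3*0 + 55)) = 78*(-6*(0 + 55)) = 78*(-6*55) = 78*(-330) = -25740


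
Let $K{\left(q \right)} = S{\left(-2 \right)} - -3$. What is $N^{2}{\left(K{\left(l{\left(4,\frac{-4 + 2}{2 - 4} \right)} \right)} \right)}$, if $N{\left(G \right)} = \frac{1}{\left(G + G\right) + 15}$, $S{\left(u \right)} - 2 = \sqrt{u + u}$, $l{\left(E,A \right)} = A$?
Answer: $\frac{609}{410881} - \frac{200 i}{410881} \approx 0.0014822 - 0.00048676 i$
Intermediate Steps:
$S{\left(u \right)} = 2 + \sqrt{2} \sqrt{u}$ ($S{\left(u \right)} = 2 + \sqrt{u + u} = 2 + \sqrt{2 u} = 2 + \sqrt{2} \sqrt{u}$)
$K{\left(q \right)} = 5 + 2 i$ ($K{\left(q \right)} = \left(2 + \sqrt{2} \sqrt{-2}\right) - -3 = \left(2 + \sqrt{2} i \sqrt{2}\right) + 3 = \left(2 + 2 i\right) + 3 = 5 + 2 i$)
$N{\left(G \right)} = \frac{1}{15 + 2 G}$ ($N{\left(G \right)} = \frac{1}{2 G + 15} = \frac{1}{15 + 2 G}$)
$N^{2}{\left(K{\left(l{\left(4,\frac{-4 + 2}{2 - 4} \right)} \right)} \right)} = \left(\frac{1}{15 + 2 \left(5 + 2 i\right)}\right)^{2} = \left(\frac{1}{15 + \left(10 + 4 i\right)}\right)^{2} = \left(\frac{1}{25 + 4 i}\right)^{2} = \left(\frac{25 - 4 i}{641}\right)^{2} = \frac{\left(25 - 4 i\right)^{2}}{410881}$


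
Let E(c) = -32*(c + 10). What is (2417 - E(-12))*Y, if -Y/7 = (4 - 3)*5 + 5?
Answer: -164710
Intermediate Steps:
E(c) = -320 - 32*c (E(c) = -32*(10 + c) = -320 - 32*c)
Y = -70 (Y = -7*((4 - 3)*5 + 5) = -7*(1*5 + 5) = -7*(5 + 5) = -7*10 = -70)
(2417 - E(-12))*Y = (2417 - (-320 - 32*(-12)))*(-70) = (2417 - (-320 + 384))*(-70) = (2417 - 1*64)*(-70) = (2417 - 64)*(-70) = 2353*(-70) = -164710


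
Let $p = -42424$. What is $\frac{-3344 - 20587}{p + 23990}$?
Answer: $\frac{23931}{18434} \approx 1.2982$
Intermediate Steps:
$\frac{-3344 - 20587}{p + 23990} = \frac{-3344 - 20587}{-42424 + 23990} = - \frac{23931}{-18434} = \left(-23931\right) \left(- \frac{1}{18434}\right) = \frac{23931}{18434}$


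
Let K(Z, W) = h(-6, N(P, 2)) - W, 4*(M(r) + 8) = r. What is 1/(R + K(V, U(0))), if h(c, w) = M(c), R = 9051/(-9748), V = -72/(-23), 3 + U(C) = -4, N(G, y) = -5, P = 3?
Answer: -9748/33421 ≈ -0.29167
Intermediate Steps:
U(C) = -7 (U(C) = -3 - 4 = -7)
M(r) = -8 + r/4
V = 72/23 (V = -72*(-1/23) = 72/23 ≈ 3.1304)
R = -9051/9748 (R = 9051*(-1/9748) = -9051/9748 ≈ -0.92850)
h(c, w) = -8 + c/4
K(Z, W) = -19/2 - W (K(Z, W) = (-8 + (¼)*(-6)) - W = (-8 - 3/2) - W = -19/2 - W)
1/(R + K(V, U(0))) = 1/(-9051/9748 + (-19/2 - 1*(-7))) = 1/(-9051/9748 + (-19/2 + 7)) = 1/(-9051/9748 - 5/2) = 1/(-33421/9748) = -9748/33421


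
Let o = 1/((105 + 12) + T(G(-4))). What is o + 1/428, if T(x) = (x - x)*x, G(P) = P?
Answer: 545/50076 ≈ 0.010883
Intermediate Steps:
T(x) = 0 (T(x) = 0*x = 0)
o = 1/117 (o = 1/((105 + 12) + 0) = 1/(117 + 0) = 1/117 ≈ 0.0085470)
o + 1/428 = 1/117 + 1/428 = 545/50076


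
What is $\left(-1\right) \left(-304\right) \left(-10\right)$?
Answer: $-3040$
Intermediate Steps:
$\left(-1\right) \left(-304\right) \left(-10\right) = 304 \left(-10\right) = -3040$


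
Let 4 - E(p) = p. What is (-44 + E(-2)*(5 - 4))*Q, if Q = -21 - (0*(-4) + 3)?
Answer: 912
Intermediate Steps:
E(p) = 4 - p
Q = -24 (Q = -21 - (0 + 3) = -21 - 1*3 = -21 - 3 = -24)
(-44 + E(-2)*(5 - 4))*Q = (-44 + (4 - 1*(-2))*(5 - 4))*(-24) = (-44 + (4 + 2)*1)*(-24) = (-44 + 6*1)*(-24) = (-44 + 6)*(-24) = -38*(-24) = 912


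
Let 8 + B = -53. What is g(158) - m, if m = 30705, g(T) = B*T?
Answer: -40343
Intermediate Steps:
B = -61 (B = -8 - 53 = -61)
g(T) = -61*T
g(158) - m = -61*158 - 1*30705 = -9638 - 30705 = -40343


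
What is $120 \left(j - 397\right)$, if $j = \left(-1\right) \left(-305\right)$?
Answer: $-11040$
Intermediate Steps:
$j = 305$
$120 \left(j - 397\right) = 120 \left(305 - 397\right) = 120 \left(-92\right) = -11040$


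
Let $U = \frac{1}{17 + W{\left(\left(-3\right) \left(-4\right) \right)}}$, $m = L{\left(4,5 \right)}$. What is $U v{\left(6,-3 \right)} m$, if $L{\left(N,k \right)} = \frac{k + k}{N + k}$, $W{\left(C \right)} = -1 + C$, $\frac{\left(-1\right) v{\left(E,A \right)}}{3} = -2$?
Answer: $\frac{5}{21} \approx 0.2381$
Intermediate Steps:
$v{\left(E,A \right)} = 6$ ($v{\left(E,A \right)} = \left(-3\right) \left(-2\right) = 6$)
$L{\left(N,k \right)} = \frac{2 k}{N + k}$
$m = \frac{10}{9}$ ($m = 2 \cdot 5 \frac{1}{4 + 5} = 2 \cdot 5 \cdot \frac{1}{9} = \frac{10}{9} \approx 1.1111$)
$U = \frac{1}{28}$ ($U = \frac{1}{17 - -11} = \frac{1}{17 + \left(-1 + 12\right)} = \frac{1}{17 + 11} = \frac{1}{28} \approx 0.035714$)
$U v{\left(6,-3 \right)} m = \frac{1}{28} \cdot 6 \cdot \frac{10}{9} = \frac{3}{14} \cdot \frac{10}{9} = \frac{5}{21}$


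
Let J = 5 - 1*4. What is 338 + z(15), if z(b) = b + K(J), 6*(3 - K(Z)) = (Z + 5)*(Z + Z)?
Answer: 354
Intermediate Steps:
J = 1 (J = 5 - 4 = 1)
K(Z) = 3 - Z*(5 + Z)/3 (K(Z) = 3 - (Z + 5)*(Z + Z)/6 = 3 - (5 + Z)*2*Z/6 = 3 - Z*(5 + Z)/3)
z(b) = 1 + b (z(b) = b + (3 - 5/3*1 - 1/3*1**2) = b + (3 - 5/3 - 1/3*1) = b + (3 - 5/3 - 1/3) = b + 1 = 1 + b)
338 + z(15) = 338 + (1 + 15) = 338 + 16 = 354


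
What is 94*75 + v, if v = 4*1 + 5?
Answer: 7059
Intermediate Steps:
v = 9 (v = 4 + 5 = 9)
94*75 + v = 94*75 + 9 = 7050 + 9 = 7059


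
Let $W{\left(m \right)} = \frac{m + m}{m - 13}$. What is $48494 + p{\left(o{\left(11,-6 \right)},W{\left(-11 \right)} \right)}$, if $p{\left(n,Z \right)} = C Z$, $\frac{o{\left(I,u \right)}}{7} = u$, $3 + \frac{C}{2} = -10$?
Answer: $\frac{290821}{6} \approx 48470.0$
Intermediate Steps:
$C = -26$ ($C = -6 + 2 \left(-10\right) = -6 - 20 = -26$)
$o{\left(I,u \right)} = 7 u$
$W{\left(m \right)} = \frac{2 m}{-13 + m}$
$p{\left(n,Z \right)} = - 26 Z$
$48494 + p{\left(o{\left(11,-6 \right)},W{\left(-11 \right)} \right)} = 48494 - 26 \cdot 2 \left(-11\right) \frac{1}{-13 - 11} = 48494 - 26 \cdot 2 \left(-11\right) \frac{1}{-24} = 48494 - 26 \cdot 2 \left(-11\right) \left(- \frac{1}{24}\right) = 48494 - \frac{143}{6} = \frac{290821}{6}$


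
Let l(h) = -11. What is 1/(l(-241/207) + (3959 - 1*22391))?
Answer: -1/18443 ≈ -5.4221e-5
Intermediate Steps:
1/(l(-241/207) + (3959 - 1*22391)) = 1/(-11 + (3959 - 1*22391)) = 1/(-11 + (3959 - 22391)) = 1/(-11 - 18432) = 1/(-18443) = -1/18443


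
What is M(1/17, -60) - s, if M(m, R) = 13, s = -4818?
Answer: 4831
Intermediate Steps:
M(1/17, -60) - s = 13 - 1*(-4818) = 13 + 4818 = 4831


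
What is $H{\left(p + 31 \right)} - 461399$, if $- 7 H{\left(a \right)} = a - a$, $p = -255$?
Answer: $-461399$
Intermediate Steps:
$H{\left(a \right)} = 0$ ($H{\left(a \right)} = - \frac{a - a}{7} = \left(- \frac{1}{7}\right) 0 = 0$)
$H{\left(p + 31 \right)} - 461399 = 0 - 461399 = -461399$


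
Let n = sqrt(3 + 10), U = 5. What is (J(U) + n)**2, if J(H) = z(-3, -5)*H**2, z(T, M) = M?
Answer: (-125 + sqrt(13))**2 ≈ 14737.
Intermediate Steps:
J(H) = -5*H**2
n = sqrt(13) ≈ 3.6056
(J(U) + n)**2 = (-5*5**2 + sqrt(13))**2 = (-5*25 + sqrt(13))**2 = (-125 + sqrt(13))**2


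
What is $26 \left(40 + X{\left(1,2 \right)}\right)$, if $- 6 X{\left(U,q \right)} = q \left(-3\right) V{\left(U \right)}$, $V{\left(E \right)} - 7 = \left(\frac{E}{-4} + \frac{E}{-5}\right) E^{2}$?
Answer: $\frac{12103}{10} \approx 1210.3$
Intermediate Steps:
$V{\left(E \right)} = 7 - \frac{9 E^{3}}{20}$ ($V{\left(E \right)} = 7 + \left(\frac{E}{-4} + \frac{E}{-5}\right) E^{2} = 7 + \left(E \left(- \frac{1}{4}\right) + E \left(- \frac{1}{5}\right)\right) E^{2} = 7 + \left(- \frac{E}{4} - \frac{E}{5}\right) E^{2} = 7 + - \frac{9 E}{20} E^{2} = 7 - \frac{9 E^{3}}{20}$)
$X{\left(U,q \right)} = \frac{q \left(7 - \frac{9 U^{3}}{20}\right)}{2}$ ($X{\left(U,q \right)} = - \frac{q \left(-3\right) \left(7 - \frac{9 U^{3}}{20}\right)}{6} = - \frac{- 3 q \left(7 - \frac{9 U^{3}}{20}\right)}{6} = - \frac{\left(-3\right) q \left(7 - \frac{9 U^{3}}{20}\right)}{6} = \frac{q \left(7 - \frac{9 U^{3}}{20}\right)}{2}$)
$26 \left(40 + X{\left(1,2 \right)}\right) = 26 \left(40 + \frac{1}{40} \cdot 2 \left(140 - 9 \cdot 1^{3}\right)\right) = 26 \left(40 + \frac{1}{40} \cdot 2 \left(140 - 9\right)\right) = 26 \left(40 + \frac{1}{40} \cdot 2 \cdot 131\right) = 26 \left(40 + \frac{131}{20}\right) = 26 \cdot \frac{931}{20} = \frac{12103}{10}$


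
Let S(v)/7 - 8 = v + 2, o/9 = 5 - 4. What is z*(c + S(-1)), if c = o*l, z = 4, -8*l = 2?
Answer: 243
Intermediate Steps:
l = -¼ (l = -⅛*2 = -¼ ≈ -0.25000)
o = 9 (o = 9*(5 - 4) = 9*1 = 9)
S(v) = 70 + 7*v (S(v) = 56 + 7*(v + 2) = 56 + 7*(2 + v) = 56 + (14 + 7*v) = 70 + 7*v)
c = -9/4 (c = 9*(-¼) = -9/4 ≈ -2.2500)
z*(c + S(-1)) = 4*(-9/4 + (70 + 7*(-1))) = 4*(-9/4 + (70 - 7)) = 4*(-9/4 + 63) = 4*(243/4) = 243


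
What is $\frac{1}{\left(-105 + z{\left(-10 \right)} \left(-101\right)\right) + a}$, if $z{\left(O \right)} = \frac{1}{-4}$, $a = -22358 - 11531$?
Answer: $- \frac{4}{135875} \approx -2.9439 \cdot 10^{-5}$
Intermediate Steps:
$a = -33889$ ($a = -22358 - 11531 = -33889$)
$z{\left(O \right)} = - \frac{1}{4}$
$\frac{1}{\left(-105 + z{\left(-10 \right)} \left(-101\right)\right) + a} = \frac{1}{\left(-105 - - \frac{101}{4}\right) - 33889} = \frac{1}{\left(-105 + \frac{101}{4}\right) - 33889} = \frac{1}{- \frac{319}{4} - 33889} = \frac{1}{- \frac{135875}{4}} = - \frac{4}{135875}$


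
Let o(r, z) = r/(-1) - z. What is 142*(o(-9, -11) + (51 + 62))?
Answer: 18886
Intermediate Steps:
o(r, z) = -r - z (o(r, z) = r*(-1) - z = -r - z)
142*(o(-9, -11) + (51 + 62)) = 142*((-1*(-9) - 1*(-11)) + (51 + 62)) = 142*((9 + 11) + 113) = 142*(20 + 113) = 142*133 = 18886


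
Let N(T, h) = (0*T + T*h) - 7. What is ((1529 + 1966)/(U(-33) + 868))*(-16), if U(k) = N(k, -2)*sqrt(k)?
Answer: -48538560/868297 + 3299280*I*sqrt(33)/868297 ≈ -55.901 + 21.828*I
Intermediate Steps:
N(T, h) = -7 + T*h (N(T, h) = (0 + T*h) - 7 = T*h - 7 = -7 + T*h)
U(k) = sqrt(k)*(-7 - 2*k) (U(k) = (-7 + k*(-2))*sqrt(k) = (-7 - 2*k)*sqrt(k) = sqrt(k)*(-7 - 2*k))
((1529 + 1966)/(U(-33) + 868))*(-16) = ((1529 + 1966)/(sqrt(-33)*(-7 - 2*(-33)) + 868))*(-16) = (3495/((I*sqrt(33))*(-7 + 66) + 868))*(-16) = (3495/((I*sqrt(33))*59 + 868))*(-16) = (3495/(59*I*sqrt(33) + 868))*(-16) = (3495/(868 + 59*I*sqrt(33)))*(-16) = -55920/(868 + 59*I*sqrt(33))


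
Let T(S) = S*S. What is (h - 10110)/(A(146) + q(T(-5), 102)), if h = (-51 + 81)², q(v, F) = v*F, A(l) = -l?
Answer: -4605/1202 ≈ -3.8311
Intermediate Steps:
T(S) = S²
q(v, F) = F*v
h = 900 (h = 30² = 900)
(h - 10110)/(A(146) + q(T(-5), 102)) = (900 - 10110)/(-1*146 + 102*(-5)²) = -9210/(-146 + 102*25) = -9210/(-146 + 2550) = -9210/2404 = -9210*1/2404 = -4605/1202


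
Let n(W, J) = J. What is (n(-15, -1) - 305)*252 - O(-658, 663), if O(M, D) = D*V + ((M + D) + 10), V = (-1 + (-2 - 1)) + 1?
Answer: -75138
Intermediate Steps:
V = -3 (V = (-1 - 3) + 1 = -4 + 1 = -3)
O(M, D) = 10 + M - 2*D (O(M, D) = D*(-3) + ((M + D) + 10) = -3*D + ((D + M) + 10) = -3*D + (10 + D + M) = 10 + M - 2*D)
(n(-15, -1) - 305)*252 - O(-658, 663) = (-1 - 305)*252 - (10 - 658 - 2*663) = -306*252 - (10 - 658 - 1326) = -77112 - 1*(-1974) = -77112 + 1974 = -75138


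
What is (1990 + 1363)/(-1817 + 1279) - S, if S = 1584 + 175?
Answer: -949695/538 ≈ -1765.2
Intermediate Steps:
S = 1759
(1990 + 1363)/(-1817 + 1279) - S = (1990 + 1363)/(-1817 + 1279) - 1*1759 = 3353/(-538) - 1759 = 3353*(-1/538) - 1759 = -3353/538 - 1759 = -949695/538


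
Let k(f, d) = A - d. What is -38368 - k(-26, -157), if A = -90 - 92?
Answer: -38343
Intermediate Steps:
A = -182
k(f, d) = -182 - d
-38368 - k(-26, -157) = -38368 - (-182 - 1*(-157)) = -38368 - (-182 + 157) = -38368 - 1*(-25) = -38368 + 25 = -38343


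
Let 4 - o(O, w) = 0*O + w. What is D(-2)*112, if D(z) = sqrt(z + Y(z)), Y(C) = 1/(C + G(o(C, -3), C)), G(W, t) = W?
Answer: 336*I*sqrt(5)/5 ≈ 150.26*I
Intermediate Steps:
o(O, w) = 4 - w (o(O, w) = 4 - (0*O + w) = 4 - (0 + w) = 4 - w)
Y(C) = 1/(7 + C) (Y(C) = 1/(C + (4 - 1*(-3))) = 1/(C + (4 + 3)) = 1/(C + 7) = 1/(7 + C))
D(z) = sqrt(z + 1/(7 + z))
D(-2)*112 = sqrt((1 - 2*(7 - 2))/(7 - 2))*112 = sqrt((1 - 2*5)/5)*112 = sqrt((1 - 10)/5)*112 = sqrt((1/5)*(-9))*112 = sqrt(-9/5)*112 = (3*I*sqrt(5)/5)*112 = 336*I*sqrt(5)/5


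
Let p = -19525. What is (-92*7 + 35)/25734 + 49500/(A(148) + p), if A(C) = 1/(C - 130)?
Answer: -7714342147/3014729522 ≈ -2.5589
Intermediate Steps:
A(C) = 1/(-130 + C)
(-92*7 + 35)/25734 + 49500/(A(148) + p) = (-92*7 + 35)/25734 + 49500/(1/(-130 + 148) - 19525) = (-644 + 35)*(1/25734) + 49500/(1/18 - 19525) = -609*1/25734 + 49500/(1/18 - 19525) = -203/8578 + 49500/(-351449/18) = -203/8578 + 49500*(-18/351449) = -203/8578 - 891000/351449 = -7714342147/3014729522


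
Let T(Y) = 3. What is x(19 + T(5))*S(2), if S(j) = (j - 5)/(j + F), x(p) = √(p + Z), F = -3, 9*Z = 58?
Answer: 16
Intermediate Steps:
Z = 58/9 (Z = (⅑)*58 = 58/9 ≈ 6.4444)
x(p) = √(58/9 + p) (x(p) = √(p + 58/9) = √(58/9 + p))
S(j) = (-5 + j)/(-3 + j) (S(j) = (j - 5)/(j - 3) = (-5 + j)/(-3 + j))
x(19 + T(5))*S(2) = (√(58 + 9*(19 + 3))/3)*((-5 + 2)/(-3 + 2)) = (√(58 + 9*22)/3)*(-3/(-1)) = (√(58 + 198)/3)*(-1*(-3)) = (√256/3)*3 = ((⅓)*16)*3 = (16/3)*3 = 16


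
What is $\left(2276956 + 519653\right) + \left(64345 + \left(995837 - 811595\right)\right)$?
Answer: $3045196$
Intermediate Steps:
$\left(2276956 + 519653\right) + \left(64345 + \left(995837 - 811595\right)\right) = 2796609 + \left(64345 + \left(995837 - 811595\right)\right) = 2796609 + \left(64345 + 184242\right) = 2796609 + 248587 = 3045196$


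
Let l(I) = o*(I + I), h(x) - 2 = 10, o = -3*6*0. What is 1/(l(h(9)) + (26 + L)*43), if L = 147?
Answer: 1/7439 ≈ 0.00013443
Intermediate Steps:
o = 0 (o = -18*0 = 0)
h(x) = 12 (h(x) = 2 + 10 = 12)
l(I) = 0 (l(I) = 0*(I + I) = 0*(2*I) = 0)
1/(l(h(9)) + (26 + L)*43) = 1/(0 + (26 + 147)*43) = 1/(0 + 173*43) = 1/(0 + 7439) = 1/7439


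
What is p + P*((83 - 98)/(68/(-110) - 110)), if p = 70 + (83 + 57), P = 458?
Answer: 275915/1014 ≈ 272.11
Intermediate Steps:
p = 210 (p = 70 + 140 = 210)
p + P*((83 - 98)/(68/(-110) - 110)) = 210 + 458*((83 - 98)/(68/(-110) - 110)) = 210 + 458*(-15/(68*(-1/110) - 110)) = 210 + 458*(-15/(-34/55 - 110)) = 210 + 458*(-15/(-6084/55)) = 210 + 458*(-15*(-55/6084)) = 210 + 458*(275/2028) = 210 + 62975/1014 = 275915/1014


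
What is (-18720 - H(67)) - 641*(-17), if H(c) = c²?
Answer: -12312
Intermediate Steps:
(-18720 - H(67)) - 641*(-17) = (-18720 - 1*67²) - 641*(-17) = (-18720 - 1*4489) - 1*(-10897) = (-18720 - 4489) + 10897 = -23209 + 10897 = -12312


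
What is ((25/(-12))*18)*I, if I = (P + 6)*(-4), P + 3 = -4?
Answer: -150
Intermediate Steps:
P = -7 (P = -3 - 4 = -7)
I = 4 (I = (-7 + 6)*(-4) = -1*(-4) = 4)
((25/(-12))*18)*I = ((25/(-12))*18)*4 = ((25*(-1/12))*18)*4 = -25/12*18*4 = -75/2*4 = -150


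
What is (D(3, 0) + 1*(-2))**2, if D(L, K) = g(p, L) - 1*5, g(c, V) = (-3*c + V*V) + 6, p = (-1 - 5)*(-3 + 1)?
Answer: 784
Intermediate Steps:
p = 12 (p = -6*(-2) = 12)
g(c, V) = 6 + V**2 - 3*c (g(c, V) = (-3*c + V**2) + 6 = (V**2 - 3*c) + 6 = 6 + V**2 - 3*c)
D(L, K) = -35 + L**2 (D(L, K) = (6 + L**2 - 3*12) - 1*5 = (6 + L**2 - 36) - 5 = (-30 + L**2) - 5 = -35 + L**2)
(D(3, 0) + 1*(-2))**2 = ((-35 + 3**2) + 1*(-2))**2 = ((-35 + 9) - 2)**2 = (-26 - 2)**2 = (-28)**2 = 784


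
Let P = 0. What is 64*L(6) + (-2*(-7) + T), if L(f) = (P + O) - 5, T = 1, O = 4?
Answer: -49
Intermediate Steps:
L(f) = -1 (L(f) = (0 + 4) - 5 = 4 - 5 = -1)
64*L(6) + (-2*(-7) + T) = 64*(-1) + (-2*(-7) + 1) = -64 + (14 + 1) = -64 + 15 = -49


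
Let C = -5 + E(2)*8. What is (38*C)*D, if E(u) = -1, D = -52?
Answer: 25688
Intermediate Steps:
C = -13 (C = -5 - 1*8 = -5 - 8 = -13)
(38*C)*D = (38*(-13))*(-52) = -494*(-52) = 25688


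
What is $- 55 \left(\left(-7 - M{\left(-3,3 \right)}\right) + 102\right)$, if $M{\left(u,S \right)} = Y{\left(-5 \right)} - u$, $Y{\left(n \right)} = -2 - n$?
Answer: $-4895$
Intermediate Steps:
$M{\left(u,S \right)} = 3 - u$ ($M{\left(u,S \right)} = \left(-2 - -5\right) - u = \left(-2 + 5\right) - u = 3 - u$)
$- 55 \left(\left(-7 - M{\left(-3,3 \right)}\right) + 102\right) = - 55 \left(\left(-7 - \left(3 - -3\right)\right) + 102\right) = - 55 \left(\left(-7 - \left(3 + 3\right)\right) + 102\right) = - 55 \left(\left(-7 - 6\right) + 102\right) = - 55 \left(-13 + 102\right) = \left(-55\right) 89 = -4895$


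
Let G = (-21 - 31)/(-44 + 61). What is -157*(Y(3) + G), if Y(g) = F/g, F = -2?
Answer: 29830/51 ≈ 584.90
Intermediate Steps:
Y(g) = -2/g
G = -52/17 ≈ -3.0588
-157*(Y(3) + G) = -157*(-2/3 - 52/17) = -157*(-2*⅓ - 52/17) = -157*(-⅔ - 52/17) = -157*(-190/51) = 29830/51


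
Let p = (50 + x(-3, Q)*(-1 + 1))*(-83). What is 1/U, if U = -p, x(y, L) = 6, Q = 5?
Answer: 1/4150 ≈ 0.00024096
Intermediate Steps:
p = -4150 (p = (50 + 6*(-1 + 1))*(-83) = (50 + 6*0)*(-83) = (50 + 0)*(-83) = 50*(-83) = -4150)
U = 4150 (U = -1*(-4150) = 4150)
1/U = 1/4150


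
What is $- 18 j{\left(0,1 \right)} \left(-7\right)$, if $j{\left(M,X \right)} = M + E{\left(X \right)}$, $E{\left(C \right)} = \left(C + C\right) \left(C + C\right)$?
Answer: $504$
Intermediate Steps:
$E{\left(C \right)} = 4 C^{2}$ ($E{\left(C \right)} = 2 C 2 C = 4 C^{2}$)
$j{\left(M,X \right)} = M + 4 X^{2}$
$- 18 j{\left(0,1 \right)} \left(-7\right) = - 18 \left(0 + 4 \cdot 1^{2}\right) \left(-7\right) = - 18 \left(0 + 4 \cdot 1\right) \left(-7\right) = - 18 \left(0 + 4\right) \left(-7\right) = \left(-18\right) 4 \left(-7\right) = \left(-72\right) \left(-7\right) = 504$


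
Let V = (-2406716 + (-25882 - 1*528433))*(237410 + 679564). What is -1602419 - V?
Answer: 2715186837775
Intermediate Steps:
V = -2715188440194 (V = (-2406716 + (-25882 - 528433))*916974 = (-2406716 - 554315)*916974 = -2961031*916974 = -2715188440194)
-1602419 - V = -1602419 - 1*(-2715188440194) = -1602419 + 2715188440194 = 2715186837775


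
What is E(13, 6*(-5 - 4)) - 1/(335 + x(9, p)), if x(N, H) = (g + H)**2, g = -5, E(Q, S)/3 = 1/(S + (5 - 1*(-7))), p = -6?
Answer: -235/3192 ≈ -0.073622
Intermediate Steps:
E(Q, S) = 3/(12 + S) (E(Q, S) = 3/(S + (5 - 1*(-7))) = 3/(S + (5 + 7)) = 3/(S + 12) = 3/(12 + S))
x(N, H) = (-5 + H)**2
E(13, 6*(-5 - 4)) - 1/(335 + x(9, p)) = 3/(12 + 6*(-5 - 4)) - 1/(335 + (-5 - 6)**2) = 3/(12 + 6*(-9)) - 1/(335 + (-11)**2) = 3/(12 - 54) - 1/(335 + 121) = 3/(-42) - 1/456 = 3*(-1/42) - 1*1/456 = -1/14 - 1/456 = -235/3192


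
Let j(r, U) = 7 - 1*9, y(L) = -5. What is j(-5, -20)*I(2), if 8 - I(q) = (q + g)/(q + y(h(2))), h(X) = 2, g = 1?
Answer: -18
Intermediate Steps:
j(r, U) = -2 (j(r, U) = 7 - 9 = -2)
I(q) = 8 - (1 + q)/(-5 + q) (I(q) = 8 - (q + 1)/(q - 5) = 8 - (1 + q)/(-5 + q))
j(-5, -20)*I(2) = -2*(-41 + 7*2)/(-5 + 2) = -2*(-41 + 14)/(-3) = -(-2)*(-27)/3 = -2*9 = -18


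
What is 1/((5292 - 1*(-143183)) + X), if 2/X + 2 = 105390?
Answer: 52694/7823741651 ≈ 6.7351e-6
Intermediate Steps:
X = 1/52694 (X = 2/(-2 + 105390) = 2/105388 = 2*(1/105388) = 1/52694 ≈ 1.8978e-5)
1/((5292 - 1*(-143183)) + X) = 1/((5292 - 1*(-143183)) + 1/52694) = 1/((5292 + 143183) + 1/52694) = 1/(148475 + 1/52694) = 1/(7823741651/52694) = 52694/7823741651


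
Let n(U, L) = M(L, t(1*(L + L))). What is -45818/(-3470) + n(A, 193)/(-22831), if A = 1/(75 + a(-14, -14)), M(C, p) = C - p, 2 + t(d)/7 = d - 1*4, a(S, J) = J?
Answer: 527315624/39611785 ≈ 13.312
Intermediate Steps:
t(d) = -42 + 7*d (t(d) = -14 + 7*(d - 1*4) = -14 + 7*(d - 4) = -14 + 7*(-4 + d) = -14 + (-28 + 7*d) = -42 + 7*d)
A = 1/61 (A = 1/(75 - 14) = 1/61 ≈ 0.016393)
n(U, L) = 42 - 13*L (n(U, L) = L - (-42 + 7*(1*(L + L))) = L - (-42 + 7*(1*(2*L))) = L - (-42 + 7*(2*L)) = L - (-42 + 14*L) = L + (42 - 14*L) = 42 - 13*L)
-45818/(-3470) + n(A, 193)/(-22831) = -45818/(-3470) + (42 - 13*193)/(-22831) = -45818*(-1/3470) + (42 - 2509)*(-1/22831) = 22909/1735 - 2467*(-1/22831) = 22909/1735 + 2467/22831 = 527315624/39611785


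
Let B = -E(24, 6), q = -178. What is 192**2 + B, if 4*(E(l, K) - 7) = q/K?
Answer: 442373/12 ≈ 36864.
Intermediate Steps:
E(l, K) = 7 - 89/(2*K) (E(l, K) = 7 + (-178/K)/4 = 7 - 89/(2*K))
B = 5/12 (B = -(7 - 89/2/6) = -(7 - 89/2*1/6) = -(7 - 89/12) = -1*(-5/12) = 5/12 ≈ 0.41667)
192**2 + B = 192**2 + 5/12 = 36864 + 5/12 = 442373/12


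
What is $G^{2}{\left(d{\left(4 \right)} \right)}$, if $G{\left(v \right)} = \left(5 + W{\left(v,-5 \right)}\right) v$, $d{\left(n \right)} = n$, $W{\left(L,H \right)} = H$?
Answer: $0$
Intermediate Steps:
$G{\left(v \right)} = 0$ ($G{\left(v \right)} = \left(5 - 5\right) v = 0 v = 0$)
$G^{2}{\left(d{\left(4 \right)} \right)} = 0^{2} = 0$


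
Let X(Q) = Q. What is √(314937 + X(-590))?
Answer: 41*√187 ≈ 560.67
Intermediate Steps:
√(314937 + X(-590)) = √(314937 - 590) = √314347 = 41*√187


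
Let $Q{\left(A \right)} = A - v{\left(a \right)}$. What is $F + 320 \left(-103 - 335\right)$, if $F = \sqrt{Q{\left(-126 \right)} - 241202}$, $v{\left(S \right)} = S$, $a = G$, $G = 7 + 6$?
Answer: $-140160 + i \sqrt{241341} \approx -1.4016 \cdot 10^{5} + 491.26 i$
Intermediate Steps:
$G = 13$
$a = 13$
$Q{\left(A \right)} = -13 + A$ ($Q{\left(A \right)} = A - 13 = -13 + A$)
$F = i \sqrt{241341}$ ($F = \sqrt{\left(-13 - 126\right) - 241202} = \sqrt{-139 - 241202} = \sqrt{-241341} = i \sqrt{241341} \approx 491.26 i$)
$F + 320 \left(-103 - 335\right) = i \sqrt{241341} + 320 \left(-103 - 335\right) = i \sqrt{241341} + 320 \left(-438\right) = i \sqrt{241341} - 140160 = -140160 + i \sqrt{241341}$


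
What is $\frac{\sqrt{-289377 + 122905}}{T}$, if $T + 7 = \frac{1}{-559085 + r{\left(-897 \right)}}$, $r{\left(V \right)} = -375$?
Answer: $- \frac{1118920 i \sqrt{41618}}{3916221} \approx - 58.287 i$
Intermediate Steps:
$T = - \frac{3916221}{559460}$ ($T = -7 + \frac{1}{-559085 - 375} = -7 + \frac{1}{-559460} = -7 - \frac{1}{559460} = - \frac{3916221}{559460} \approx -7.0$)
$\frac{\sqrt{-289377 + 122905}}{T} = \frac{\sqrt{-289377 + 122905}}{- \frac{3916221}{559460}} = \sqrt{-166472} \left(- \frac{559460}{3916221}\right) = 2 i \sqrt{41618} \left(- \frac{559460}{3916221}\right) = - \frac{1118920 i \sqrt{41618}}{3916221}$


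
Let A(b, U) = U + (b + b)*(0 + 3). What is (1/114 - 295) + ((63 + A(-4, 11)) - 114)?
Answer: -40925/114 ≈ -358.99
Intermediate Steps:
A(b, U) = U + 6*b (A(b, U) = U + (2*b)*3 = U + 6*b)
(1/114 - 295) + ((63 + A(-4, 11)) - 114) = (1/114 - 295) + ((63 + (11 + 6*(-4))) - 114) = (1/114 - 295) + ((63 + (11 - 24)) - 114) = -33629/114 + ((63 - 13) - 114) = -33629/114 + (50 - 114) = -33629/114 - 64 = -40925/114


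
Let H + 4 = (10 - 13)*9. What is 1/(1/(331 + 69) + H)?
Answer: -400/12399 ≈ -0.032261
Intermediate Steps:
H = -31 (H = -4 + (10 - 13)*9 = -4 - 3*9 = -4 - 27 = -31)
1/(1/(331 + 69) + H) = 1/(1/(331 + 69) - 31) = 1/(1/400 - 31) = 1/(-12399/400) = -400/12399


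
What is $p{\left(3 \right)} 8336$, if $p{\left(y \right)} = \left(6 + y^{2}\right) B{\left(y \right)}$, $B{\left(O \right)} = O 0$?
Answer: $0$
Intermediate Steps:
$B{\left(O \right)} = 0$
$p{\left(y \right)} = 0$ ($p{\left(y \right)} = \left(6 + y^{2}\right) 0 = 0$)
$p{\left(3 \right)} 8336 = 0 \cdot 8336 = 0$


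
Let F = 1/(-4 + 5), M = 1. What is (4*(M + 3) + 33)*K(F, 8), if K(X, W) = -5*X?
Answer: -245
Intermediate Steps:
F = 1 (F = 1/1 = 1)
(4*(M + 3) + 33)*K(F, 8) = (4*(1 + 3) + 33)*(-5*1) = (4*4 + 33)*(-5) = (16 + 33)*(-5) = 49*(-5) = -245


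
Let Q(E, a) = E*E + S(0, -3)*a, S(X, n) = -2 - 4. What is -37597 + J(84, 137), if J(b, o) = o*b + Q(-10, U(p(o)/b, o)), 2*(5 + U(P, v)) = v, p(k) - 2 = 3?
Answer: -26370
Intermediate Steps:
p(k) = 5 (p(k) = 2 + 3 = 5)
S(X, n) = -6
U(P, v) = -5 + v/2
Q(E, a) = E**2 - 6*a (Q(E, a) = E*E - 6*a = E**2 - 6*a)
J(b, o) = 130 - 3*o + b*o (J(b, o) = o*b + ((-10)**2 - 6*(-5 + o/2)) = b*o + (100 + (30 - 3*o)) = b*o + (130 - 3*o) = 130 - 3*o + b*o)
-37597 + J(84, 137) = -37597 + (130 - 3*137 + 84*137) = -37597 + (130 - 411 + 11508) = -37597 + 11227 = -26370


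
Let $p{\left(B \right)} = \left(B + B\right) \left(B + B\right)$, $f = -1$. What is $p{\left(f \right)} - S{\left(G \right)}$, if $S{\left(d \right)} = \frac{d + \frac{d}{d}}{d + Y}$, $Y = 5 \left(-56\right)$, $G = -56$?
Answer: $\frac{1289}{336} \approx 3.8363$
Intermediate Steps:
$Y = -280$
$S{\left(d \right)} = \frac{1 + d}{-280 + d}$ ($S{\left(d \right)} = \frac{d + \frac{d}{d}}{d - 280} = \frac{d + 1}{-280 + d} = \frac{1 + d}{-280 + d}$)
$p{\left(B \right)} = 4 B^{2}$ ($p{\left(B \right)} = 2 B 2 B = 4 B^{2}$)
$p{\left(f \right)} - S{\left(G \right)} = 4 \left(-1\right)^{2} - \frac{1 - 56}{-280 - 56} = 4 \cdot 1 - \frac{1}{-336} \left(-55\right) = 4 - \left(- \frac{1}{336}\right) \left(-55\right) = 4 - \frac{55}{336} = \frac{1289}{336}$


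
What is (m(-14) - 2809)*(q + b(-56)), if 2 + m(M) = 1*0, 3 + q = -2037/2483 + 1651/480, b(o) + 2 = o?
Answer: 65196991279/397280 ≈ 1.6411e+5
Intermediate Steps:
b(o) = -2 + o
q = -453847/1191840 (q = -3 + (-2037/2483 + 1651/480) = -3 + 3121673/1191840 = -453847/1191840 ≈ -0.38080)
m(M) = -2 (m(M) = -2 + 1*0 = -2 + 0 = -2)
(m(-14) - 2809)*(q + b(-56)) = (-2 - 2809)*(-453847/1191840 + (-2 - 56)) = -2811*(-453847/1191840 - 58) = -2811*(-69580567/1191840) = 65196991279/397280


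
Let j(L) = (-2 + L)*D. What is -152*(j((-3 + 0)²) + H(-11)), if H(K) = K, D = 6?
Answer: -4712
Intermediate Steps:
j(L) = -12 + 6*L (j(L) = (-2 + L)*6 = -12 + 6*L)
-152*(j((-3 + 0)²) + H(-11)) = -152*((-12 + 6*(-3 + 0)²) - 11) = -152*((-12 + 6*(-3)²) - 11) = -152*((-12 + 6*9) - 11) = -152*((-12 + 54) - 11) = -152*(42 - 11) = -152*31 = -4712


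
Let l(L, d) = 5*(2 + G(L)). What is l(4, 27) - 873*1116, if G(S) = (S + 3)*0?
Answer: -974258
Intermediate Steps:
G(S) = 0 (G(S) = (3 + S)*0 = 0)
l(L, d) = 10 (l(L, d) = 5*(2 + 0) = 5*2 = 10)
l(4, 27) - 873*1116 = 10 - 873*1116 = 10 - 974268 = -974258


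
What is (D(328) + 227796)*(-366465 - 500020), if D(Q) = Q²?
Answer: -290601739300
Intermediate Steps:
(D(328) + 227796)*(-366465 - 500020) = (328² + 227796)*(-366465 - 500020) = (107584 + 227796)*(-866485) = 335380*(-866485) = -290601739300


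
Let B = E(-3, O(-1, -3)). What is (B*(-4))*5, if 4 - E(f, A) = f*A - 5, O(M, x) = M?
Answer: -120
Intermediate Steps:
E(f, A) = 9 - A*f (E(f, A) = 4 - (f*A - 5) = 4 - (A*f - 5) = 4 - (-5 + A*f) = 4 + (5 - A*f) = 9 - A*f)
B = 6 (B = 9 - 1*(-1)*(-3) = 9 - 3 = 6)
(B*(-4))*5 = (6*(-4))*5 = -24*5 = -120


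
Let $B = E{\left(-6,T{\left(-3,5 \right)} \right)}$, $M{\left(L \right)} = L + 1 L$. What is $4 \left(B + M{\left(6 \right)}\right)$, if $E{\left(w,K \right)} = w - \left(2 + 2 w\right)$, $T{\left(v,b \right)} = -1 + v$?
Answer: $64$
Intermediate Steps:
$E{\left(w,K \right)} = -2 - w$ ($E{\left(w,K \right)} = w - \left(2 + 2 w\right) = -2 - w$)
$M{\left(L \right)} = 2 L$ ($M{\left(L \right)} = L + L = 2 L$)
$B = 4$ ($B = -2 - -6 = -2 + 6 = 4$)
$4 \left(B + M{\left(6 \right)}\right) = 4 \left(4 + 2 \cdot 6\right) = 4 \left(4 + 12\right) = 4 \cdot 16 = 64$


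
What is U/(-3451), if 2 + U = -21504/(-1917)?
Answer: -5890/2205189 ≈ -0.0026710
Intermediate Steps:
U = 5890/639 (U = -2 - 21504/(-1917) = -2 - 21504*(-1)/1917 = -2 - 24*(-896/1917) = -2 + 7168/639 = 5890/639 ≈ 9.2175)
U/(-3451) = (5890/639)/(-3451) = (5890/639)*(-1/3451) = -5890/2205189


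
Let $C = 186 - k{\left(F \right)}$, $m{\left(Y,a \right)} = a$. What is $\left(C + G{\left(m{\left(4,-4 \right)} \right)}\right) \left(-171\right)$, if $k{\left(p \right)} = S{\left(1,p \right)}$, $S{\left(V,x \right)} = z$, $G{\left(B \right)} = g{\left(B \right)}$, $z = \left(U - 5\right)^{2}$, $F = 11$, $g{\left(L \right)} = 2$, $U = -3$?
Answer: $-21204$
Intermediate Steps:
$z = 64$ ($z = \left(-3 - 5\right)^{2} = \left(-8\right)^{2} = 64$)
$G{\left(B \right)} = 2$
$S{\left(V,x \right)} = 64$
$k{\left(p \right)} = 64$
$C = 122$ ($C = 186 - 64 = 122$)
$\left(C + G{\left(m{\left(4,-4 \right)} \right)}\right) \left(-171\right) = \left(122 + 2\right) \left(-171\right) = 124 \left(-171\right) = -21204$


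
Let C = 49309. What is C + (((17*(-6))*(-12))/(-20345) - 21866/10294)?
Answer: 5163198459122/104715715 ≈ 49307.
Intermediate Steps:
C + (((17*(-6))*(-12))/(-20345) - 21866/10294) = 49309 + (((17*(-6))*(-12))/(-20345) - 21866/10294) = 49309 + (-102*(-12)*(-1/20345) - 21866*1/10294) = 49309 + (1224*(-1/20345) - 10933/5147) = 49309 + (-1224/20345 - 10933/5147) = 49309 - 228731813/104715715 = 5163198459122/104715715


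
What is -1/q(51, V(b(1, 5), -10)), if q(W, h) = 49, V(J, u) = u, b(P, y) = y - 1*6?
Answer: -1/49 ≈ -0.020408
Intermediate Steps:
b(P, y) = -6 + y (b(P, y) = y - 6 = -6 + y)
-1/q(51, V(b(1, 5), -10)) = -1/49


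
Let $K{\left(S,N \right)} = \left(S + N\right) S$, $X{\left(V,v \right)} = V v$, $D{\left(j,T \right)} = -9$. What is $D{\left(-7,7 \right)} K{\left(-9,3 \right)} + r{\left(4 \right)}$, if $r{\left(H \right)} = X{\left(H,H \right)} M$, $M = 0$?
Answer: $-486$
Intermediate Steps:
$K{\left(S,N \right)} = S \left(N + S\right)$ ($K{\left(S,N \right)} = \left(N + S\right) S = S \left(N + S\right)$)
$r{\left(H \right)} = 0$ ($r{\left(H \right)} = H H 0 = H^{2} \cdot 0 = 0$)
$D{\left(-7,7 \right)} K{\left(-9,3 \right)} + r{\left(4 \right)} = - 9 \left(- 9 \left(3 - 9\right)\right) + 0 = - 9 \left(\left(-9\right) \left(-6\right)\right) + 0 = \left(-9\right) 54 + 0 = -486 + 0 = -486$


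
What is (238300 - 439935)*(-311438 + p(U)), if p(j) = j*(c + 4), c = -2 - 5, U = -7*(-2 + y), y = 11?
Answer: 62758692115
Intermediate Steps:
U = -63 (U = -7*(-2 + 11) = -7*9 = -63)
c = -7
p(j) = -3*j (p(j) = j*(-7 + 4) = j*(-3) = -3*j)
(238300 - 439935)*(-311438 + p(U)) = (238300 - 439935)*(-311438 - 3*(-63)) = -201635*(-311438 + 189) = -201635*(-311249) = 62758692115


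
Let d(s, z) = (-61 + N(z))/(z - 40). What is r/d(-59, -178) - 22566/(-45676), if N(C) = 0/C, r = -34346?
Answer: -170997192401/1393118 ≈ -1.2274e+5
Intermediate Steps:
N(C) = 0
d(s, z) = -61/(-40 + z) (d(s, z) = (-61 + 0)/(z - 40) = -61/(-40 + z))
r/d(-59, -178) - 22566/(-45676) = -34346/((-61/(-40 - 178))) - 22566/(-45676) = -34346/((-61/(-218))) - 22566*(-1/45676) = -34346/((-61*(-1/218))) + 11283/22838 = -34346/61/218 + 11283/22838 = -34346*218/61 + 11283/22838 = -7487428/61 + 11283/22838 = -170997192401/1393118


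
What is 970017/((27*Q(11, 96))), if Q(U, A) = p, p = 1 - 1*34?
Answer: -323339/297 ≈ -1088.7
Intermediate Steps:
p = -33 (p = 1 - 34 = -33)
Q(U, A) = -33
970017/((27*Q(11, 96))) = 970017/((27*(-33))) = 970017/(-891) = 970017*(-1/891) = -323339/297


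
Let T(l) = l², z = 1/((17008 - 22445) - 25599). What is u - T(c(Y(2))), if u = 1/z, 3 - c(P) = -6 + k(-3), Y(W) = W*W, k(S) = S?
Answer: -31180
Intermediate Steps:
Y(W) = W²
z = -1/31036 (z = 1/(-5437 - 25599) = 1/(-31036) = -1/31036 ≈ -3.2221e-5)
c(P) = 12 (c(P) = 3 - (-6 - 3) = 3 - 1*(-9) = 3 + 9 = 12)
u = -31036 (u = 1/(-1/31036) = -31036)
u - T(c(Y(2))) = -31036 - 1*12² = -31036 - 1*144 = -31036 - 144 = -31180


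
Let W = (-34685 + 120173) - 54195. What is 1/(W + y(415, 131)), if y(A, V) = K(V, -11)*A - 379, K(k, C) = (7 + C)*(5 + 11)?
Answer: 1/4354 ≈ 0.00022967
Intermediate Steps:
W = 31293 (W = 85488 - 54195 = 31293)
K(k, C) = 112 + 16*C (K(k, C) = (7 + C)*16 = 112 + 16*C)
y(A, V) = -379 - 64*A (y(A, V) = (112 + 16*(-11))*A - 379 = (112 - 176)*A - 379 = -64*A - 379 = -379 - 64*A)
1/(W + y(415, 131)) = 1/(31293 + (-379 - 64*415)) = 1/(31293 + (-379 - 26560)) = 1/(31293 - 26939) = 1/4354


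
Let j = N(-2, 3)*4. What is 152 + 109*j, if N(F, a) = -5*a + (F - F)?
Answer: -6388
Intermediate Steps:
N(F, a) = -5*a (N(F, a) = -5*a + 0 = -5*a)
j = -60 (j = -5*3*4 = -15*4 = -60)
152 + 109*j = 152 + 109*(-60) = 152 - 6540 = -6388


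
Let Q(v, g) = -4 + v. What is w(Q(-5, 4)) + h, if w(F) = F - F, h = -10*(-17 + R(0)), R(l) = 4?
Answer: 130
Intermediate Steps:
h = 130 (h = -10*(-17 + 4) = -10*(-13) = 130)
w(F) = 0
w(Q(-5, 4)) + h = 0 + 130 = 130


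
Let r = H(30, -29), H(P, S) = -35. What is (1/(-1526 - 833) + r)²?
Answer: 6817144356/5564881 ≈ 1225.0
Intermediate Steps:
r = -35
(1/(-1526 - 833) + r)² = (1/(-1526 - 833) - 35)² = (1/(-2359) - 35)² = (-1/2359 - 35)² = (-82566/2359)² = 6817144356/5564881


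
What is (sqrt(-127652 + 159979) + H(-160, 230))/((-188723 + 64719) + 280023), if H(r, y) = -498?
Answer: -498/156019 + sqrt(32327)/156019 ≈ -0.0020395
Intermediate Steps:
(sqrt(-127652 + 159979) + H(-160, 230))/((-188723 + 64719) + 280023) = (sqrt(-127652 + 159979) - 498)/((-188723 + 64719) + 280023) = (sqrt(32327) - 498)/(-124004 + 280023) = (-498 + sqrt(32327))/156019 = (-498 + sqrt(32327))*(1/156019) = -498/156019 + sqrt(32327)/156019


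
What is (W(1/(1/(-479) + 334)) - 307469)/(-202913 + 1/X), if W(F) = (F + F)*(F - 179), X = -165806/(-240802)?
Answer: 652426551790710545939/430561844872762208550 ≈ 1.5153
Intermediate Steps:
X = 82903/120401 (X = -165806*(-1/240802) = 82903/120401 ≈ 0.68856)
W(F) = 2*F*(-179 + F) (W(F) = (2*F)*(-179 + F) = 2*F*(-179 + F))
(W(1/(1/(-479) + 334)) - 307469)/(-202913 + 1/X) = (2*(-179 + 1/(1/(-479) + 334))/(1/(-479) + 334) - 307469)/(-202913 + 1/(82903/120401)) = (2*(-179 + 1/(-1/479 + 334))/(-1/479 + 334) - 307469)/(-202913 + 120401/82903) = (2*(-179 + 1/(159985/479))/(159985/479) - 307469)/(-16821976038/82903) = (2*(479/159985)*(-179 + 479/159985) - 307469)*(-82903/16821976038) = (2*(479/159985)*(-28636836/159985) - 307469)*(-82903/16821976038) = (-27434088888/25595200225 - 307469)*(-82903/16821976038) = -7869758052069413/25595200225*(-82903/16821976038) = 652426551790710545939/430561844872762208550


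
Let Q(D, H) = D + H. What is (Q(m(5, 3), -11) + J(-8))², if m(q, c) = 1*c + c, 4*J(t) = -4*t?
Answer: 9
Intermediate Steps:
J(t) = -t (J(t) = (-4*t)/4 = -t)
m(q, c) = 2*c (m(q, c) = c + c = 2*c)
(Q(m(5, 3), -11) + J(-8))² = ((2*3 - 11) - 1*(-8))² = ((6 - 11) + 8)² = (-5 + 8)² = 3² = 9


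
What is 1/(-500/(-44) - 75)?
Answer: -11/700 ≈ -0.015714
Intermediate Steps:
1/(-500/(-44) - 75) = 1/(-500*(-1/44) - 75) = 1/(125/11 - 75) = 1/(-700/11) = -11/700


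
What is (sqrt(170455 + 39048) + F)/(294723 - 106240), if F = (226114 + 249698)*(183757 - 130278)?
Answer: 25445949948/188483 + 173*sqrt(7)/188483 ≈ 1.3500e+5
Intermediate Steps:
F = 25445949948 (F = 475812*53479 = 25445949948)
(sqrt(170455 + 39048) + F)/(294723 - 106240) = (sqrt(170455 + 39048) + 25445949948)/(294723 - 106240) = (sqrt(209503) + 25445949948)/188483 = (173*sqrt(7) + 25445949948)*(1/188483) = (25445949948 + 173*sqrt(7))*(1/188483) = 25445949948/188483 + 173*sqrt(7)/188483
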